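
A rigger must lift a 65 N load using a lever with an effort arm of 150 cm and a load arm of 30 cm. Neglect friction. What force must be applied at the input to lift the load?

Lever MA = effort arm / load arm = 150/30 = 5.
Effort = load / MA = 65 / 5 = 13 N.

13 N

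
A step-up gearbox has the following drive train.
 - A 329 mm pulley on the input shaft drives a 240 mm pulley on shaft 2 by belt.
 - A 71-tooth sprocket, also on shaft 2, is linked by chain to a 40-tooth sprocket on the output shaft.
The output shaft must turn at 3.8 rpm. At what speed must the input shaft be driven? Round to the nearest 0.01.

1.56 rpm

Overall ratio R = 0.72948 × 0.56338 = 0.41098.
Required input speed = output speed × R = 3.8 × 0.41098 = 1.5617 rpm.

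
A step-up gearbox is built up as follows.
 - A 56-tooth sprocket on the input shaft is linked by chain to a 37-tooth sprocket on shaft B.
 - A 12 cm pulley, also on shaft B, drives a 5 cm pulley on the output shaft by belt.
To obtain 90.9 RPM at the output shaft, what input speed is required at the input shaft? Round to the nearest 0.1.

Overall ratio R = 0.66071 × 0.41667 = 0.2753.
Required input speed = output speed × R = 90.9 × 0.2753 = 25.025 RPM.

25.0 RPM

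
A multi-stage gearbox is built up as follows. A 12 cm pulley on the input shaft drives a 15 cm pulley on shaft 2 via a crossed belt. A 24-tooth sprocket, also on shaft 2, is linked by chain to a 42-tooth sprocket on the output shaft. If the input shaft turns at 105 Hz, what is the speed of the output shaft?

48 Hz

belt 15/12 = 1.25 → 105/1.25 = 84 Hz
chain 42/24 = 1.75 → 84/1.75 = 48 Hz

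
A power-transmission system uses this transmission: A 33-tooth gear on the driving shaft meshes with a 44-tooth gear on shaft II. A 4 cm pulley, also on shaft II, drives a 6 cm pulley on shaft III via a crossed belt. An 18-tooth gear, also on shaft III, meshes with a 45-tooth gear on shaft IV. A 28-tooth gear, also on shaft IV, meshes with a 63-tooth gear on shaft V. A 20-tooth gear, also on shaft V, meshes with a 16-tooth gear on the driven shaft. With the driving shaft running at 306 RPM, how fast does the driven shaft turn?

gear mesh 44/33 = 1.3333 → 306/1.3333 = 229.5 RPM
belt 6/4 = 1.5 → 229.5/1.5 = 153 RPM
gear mesh 45/18 = 2.5 → 153/2.5 = 61.2 RPM
gear mesh 63/28 = 2.25 → 61.2/2.25 = 27.2 RPM
gear mesh 16/20 = 0.8 → 27.2/0.8 = 34 RPM

34 RPM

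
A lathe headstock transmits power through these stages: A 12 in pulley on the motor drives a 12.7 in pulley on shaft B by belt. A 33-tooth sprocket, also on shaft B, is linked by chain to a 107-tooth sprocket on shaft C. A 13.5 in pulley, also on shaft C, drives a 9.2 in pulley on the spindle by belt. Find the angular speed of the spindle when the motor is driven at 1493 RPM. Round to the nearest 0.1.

belt 12.7/12 = 1.0583 → 1493/1.0583 = 1410.7 RPM
chain 107/33 = 3.2424 → 1410.7/3.2424 = 435.08 RPM
belt 9.2/13.5 = 0.68148 → 435.08/0.68148 = 638.43 RPM

638.4 RPM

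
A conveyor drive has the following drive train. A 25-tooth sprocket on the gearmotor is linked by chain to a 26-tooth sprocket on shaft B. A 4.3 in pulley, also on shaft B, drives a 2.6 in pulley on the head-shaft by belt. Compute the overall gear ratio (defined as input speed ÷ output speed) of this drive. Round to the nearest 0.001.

Each stage contributes driven/driver: chain 26/25 = 1.04, belt 2.6/4.3 = 0.60465.
Overall: 1.04 × 0.60465 = 0.62884.

0.629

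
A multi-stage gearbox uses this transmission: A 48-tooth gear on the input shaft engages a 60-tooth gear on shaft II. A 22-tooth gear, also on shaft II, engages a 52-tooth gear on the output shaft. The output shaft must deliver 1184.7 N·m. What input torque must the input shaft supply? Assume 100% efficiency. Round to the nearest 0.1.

401.0 N·m

Overall ratio R = 1.25 × 2.3636 = 2.9545.
Input torque = output torque / R = 1184.7 / 2.9545 = 400.98 N·m.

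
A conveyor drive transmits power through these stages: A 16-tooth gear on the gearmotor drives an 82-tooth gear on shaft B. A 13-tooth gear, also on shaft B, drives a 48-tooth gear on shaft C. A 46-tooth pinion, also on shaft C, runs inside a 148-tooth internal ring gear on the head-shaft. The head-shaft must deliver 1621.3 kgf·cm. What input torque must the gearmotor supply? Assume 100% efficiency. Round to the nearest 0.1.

26.6 kgf·cm

Overall ratio R = 5.125 × 3.6923 × 3.2174 = 60.883.
Input torque = output torque / R = 1621.3 / 60.883 = 26.63 kgf·cm.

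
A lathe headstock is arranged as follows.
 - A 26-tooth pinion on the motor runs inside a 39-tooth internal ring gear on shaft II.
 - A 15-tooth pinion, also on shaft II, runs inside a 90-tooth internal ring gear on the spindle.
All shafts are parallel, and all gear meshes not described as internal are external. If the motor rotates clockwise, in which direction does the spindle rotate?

the motor → shaft II: internal mesh, same direction → CW.
shaft II → the spindle: internal mesh, same direction → CW.
0 reversals in total — an even number — so the spindle turns the same way as the motor.

clockwise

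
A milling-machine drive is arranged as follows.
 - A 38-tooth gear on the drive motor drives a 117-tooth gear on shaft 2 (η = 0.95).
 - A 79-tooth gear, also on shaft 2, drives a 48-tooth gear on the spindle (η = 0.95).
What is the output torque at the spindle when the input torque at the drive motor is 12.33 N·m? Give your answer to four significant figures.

20.82 N·m

Gear mesh: ratio = 117/38 = 3.0789; torque at shaft 2 = 12.33 × 3.0789 × 0.95 = 36.065 N·m.
Gear mesh: ratio = 48/79 = 0.60759; torque at the spindle = 36.065 × 0.60759 × 0.95 = 20.817 N·m.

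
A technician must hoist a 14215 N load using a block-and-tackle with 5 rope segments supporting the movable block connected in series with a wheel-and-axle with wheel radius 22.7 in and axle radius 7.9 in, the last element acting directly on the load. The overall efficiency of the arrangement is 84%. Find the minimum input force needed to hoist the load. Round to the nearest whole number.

Block-and-tackle MA = number of supporting rope parts = 5.
Wheel-and-axle MA = R/r = 22.7/7.9 = 2.8734.
Combined ideal MA = 5 × 2.8734 = 14.367.
Actual MA = 14.367 × 0.84 = 12.068.
Effort = load / actual MA = 14215 / 12.068 = 1177.9 N.

1178 N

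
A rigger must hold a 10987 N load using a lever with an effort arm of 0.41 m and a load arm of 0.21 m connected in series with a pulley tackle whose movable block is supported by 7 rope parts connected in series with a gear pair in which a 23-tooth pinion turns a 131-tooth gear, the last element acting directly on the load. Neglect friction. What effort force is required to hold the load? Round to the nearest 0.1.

141.1 N

Lever MA = effort arm / load arm = 0.41/0.21 = 1.9524.
Block-and-tackle MA = number of supporting rope parts = 7.
Gear pair MA = 131/23 = 5.6957.
Combined ideal MA = 1.9524 × 7 × 5.6957 = 77.841.
Effort = load / MA = 10987 / 77.841 = 141.15 N.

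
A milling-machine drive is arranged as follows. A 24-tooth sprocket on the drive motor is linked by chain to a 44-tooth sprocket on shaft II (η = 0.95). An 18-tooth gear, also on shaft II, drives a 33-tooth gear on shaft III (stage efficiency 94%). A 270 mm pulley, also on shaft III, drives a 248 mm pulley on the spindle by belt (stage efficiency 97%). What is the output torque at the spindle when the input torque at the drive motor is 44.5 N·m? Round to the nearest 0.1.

119.0 N·m

chain 44/24 = 1.8333 → τ = 44.5·1.8333·0.95 = 77.504 N·m
gear mesh 33/18 = 1.8333 → τ = 77.504·1.8333·0.94 = 133.57 N·m
belt 248/270 = 0.91852 → τ = 133.57·0.91852·0.97 = 119 N·m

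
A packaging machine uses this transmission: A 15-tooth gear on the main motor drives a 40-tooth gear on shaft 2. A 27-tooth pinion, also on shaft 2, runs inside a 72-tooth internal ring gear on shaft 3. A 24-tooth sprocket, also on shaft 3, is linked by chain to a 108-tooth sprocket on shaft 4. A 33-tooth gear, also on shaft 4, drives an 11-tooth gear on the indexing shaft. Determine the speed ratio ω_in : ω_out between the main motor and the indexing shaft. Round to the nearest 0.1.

10.7

Each stage contributes driven/driver: gear mesh 40/15 = 2.6667, internal gear 72/27 = 2.6667, chain 108/24 = 4.5, gear mesh 11/33 = 0.33333.
Overall: 2.6667 × 2.6667 × 4.5 × 0.33333 = 10.667.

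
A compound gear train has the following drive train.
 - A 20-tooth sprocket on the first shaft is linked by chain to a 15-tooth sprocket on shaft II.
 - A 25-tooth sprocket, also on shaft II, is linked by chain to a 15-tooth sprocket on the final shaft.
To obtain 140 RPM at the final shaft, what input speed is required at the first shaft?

Overall ratio R = 0.75 × 0.6 = 0.45.
Required input speed = output speed × R = 140 × 0.45 = 63 RPM.

63 RPM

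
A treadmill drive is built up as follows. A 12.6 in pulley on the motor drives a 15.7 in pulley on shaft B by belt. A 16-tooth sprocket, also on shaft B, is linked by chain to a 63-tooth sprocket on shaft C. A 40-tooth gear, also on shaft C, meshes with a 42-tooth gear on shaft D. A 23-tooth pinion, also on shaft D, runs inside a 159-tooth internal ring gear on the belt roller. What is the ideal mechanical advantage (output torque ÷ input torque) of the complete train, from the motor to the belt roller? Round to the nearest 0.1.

35.6

Each stage contributes driven/driver: belt 15.7/12.6 = 1.246, chain 63/16 = 3.9375, gear mesh 42/40 = 1.05, internal gear 159/23 = 6.913.
Overall: 1.246 × 3.9375 × 1.05 × 6.913 = 35.613.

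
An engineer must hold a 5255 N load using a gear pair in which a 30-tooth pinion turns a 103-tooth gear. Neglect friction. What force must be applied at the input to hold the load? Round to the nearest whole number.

Gear pair MA = 103/30 = 3.4333.
Effort = load / MA = 5255 / 3.4333 = 1530.6 N.

1531 N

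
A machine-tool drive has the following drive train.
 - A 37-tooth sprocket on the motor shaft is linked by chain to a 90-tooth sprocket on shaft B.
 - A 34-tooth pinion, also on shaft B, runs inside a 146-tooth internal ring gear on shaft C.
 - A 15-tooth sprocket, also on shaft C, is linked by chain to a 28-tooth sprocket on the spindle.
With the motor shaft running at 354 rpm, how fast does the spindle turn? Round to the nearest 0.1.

Chain: ratio = 90/37 = 2.4324, so shaft B turns at 354 / 2.4324 = 145.53 rpm.
Internal gear: ratio = 146/34 = 4.2941, so shaft C turns at 145.53 / 4.2941 = 33.891 rpm.
Chain: ratio = 28/15 = 1.8667, so the spindle turns at 33.891 / 1.8667 = 18.156 rpm.

18.2 rpm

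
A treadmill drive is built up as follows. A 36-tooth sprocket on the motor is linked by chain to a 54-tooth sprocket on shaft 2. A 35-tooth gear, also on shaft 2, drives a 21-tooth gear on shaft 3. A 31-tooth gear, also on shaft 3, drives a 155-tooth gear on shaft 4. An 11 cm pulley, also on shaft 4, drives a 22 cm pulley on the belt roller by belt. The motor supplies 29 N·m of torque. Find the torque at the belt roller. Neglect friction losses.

After the chain (54/36): 29 × 1.5 = 43.5 N·m
After the gear mesh (21/35): 43.5 × 0.6 = 26.1 N·m
After the gear mesh (155/31): 26.1 × 5 = 130.5 N·m
After the belt (22/11): 130.5 × 2 = 261 N·m

261 N·m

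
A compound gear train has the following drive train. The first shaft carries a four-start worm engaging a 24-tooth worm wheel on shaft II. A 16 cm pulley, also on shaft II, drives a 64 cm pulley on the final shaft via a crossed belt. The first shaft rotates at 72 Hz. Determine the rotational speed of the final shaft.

3 Hz

worm 24/4 = 6 → 72/6 = 12 Hz
belt 64/16 = 4 → 12/4 = 3 Hz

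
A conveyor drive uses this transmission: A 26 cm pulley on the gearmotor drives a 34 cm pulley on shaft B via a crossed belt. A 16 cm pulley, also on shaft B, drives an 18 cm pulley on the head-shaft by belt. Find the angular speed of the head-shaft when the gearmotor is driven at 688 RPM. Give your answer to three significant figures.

468 RPM

Belt: ratio = 34/26 = 1.3077, so shaft B turns at 688 / 1.3077 = 526.12 RPM.
Belt: ratio = 18/16 = 1.125, so the head-shaft turns at 526.12 / 1.125 = 467.66 RPM.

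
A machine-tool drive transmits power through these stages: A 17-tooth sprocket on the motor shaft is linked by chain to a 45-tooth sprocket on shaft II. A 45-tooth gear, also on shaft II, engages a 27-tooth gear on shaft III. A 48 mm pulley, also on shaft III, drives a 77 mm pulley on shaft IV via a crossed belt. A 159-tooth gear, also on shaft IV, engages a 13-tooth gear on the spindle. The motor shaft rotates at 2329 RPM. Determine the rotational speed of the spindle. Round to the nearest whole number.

chain 45/17 = 2.6471 → 2329/2.6471 = 879.84 RPM
gear mesh 27/45 = 0.6 → 879.84/0.6 = 1466.4 RPM
belt 77/48 = 1.6042 → 1466.4/1.6042 = 914.12 RPM
gear mesh 13/159 = 0.081761 → 914.12/0.081761 = 11180 RPM

11180 RPM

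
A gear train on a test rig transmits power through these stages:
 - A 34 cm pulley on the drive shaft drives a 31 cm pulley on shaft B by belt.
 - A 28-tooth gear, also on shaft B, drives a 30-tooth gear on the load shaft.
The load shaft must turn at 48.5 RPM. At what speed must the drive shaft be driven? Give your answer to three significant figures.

Overall ratio R = 0.91176 × 1.0714 = 0.97689.
Required input speed = output speed × R = 48.5 × 0.97689 = 47.379 RPM.

47.4 RPM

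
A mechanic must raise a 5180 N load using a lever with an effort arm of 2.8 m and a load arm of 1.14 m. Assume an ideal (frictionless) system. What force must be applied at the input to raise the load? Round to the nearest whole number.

Lever MA = effort arm / load arm = 2.8/1.14 = 2.4561.
Effort = load / MA = 5180 / 2.4561 = 2109 N.

2109 N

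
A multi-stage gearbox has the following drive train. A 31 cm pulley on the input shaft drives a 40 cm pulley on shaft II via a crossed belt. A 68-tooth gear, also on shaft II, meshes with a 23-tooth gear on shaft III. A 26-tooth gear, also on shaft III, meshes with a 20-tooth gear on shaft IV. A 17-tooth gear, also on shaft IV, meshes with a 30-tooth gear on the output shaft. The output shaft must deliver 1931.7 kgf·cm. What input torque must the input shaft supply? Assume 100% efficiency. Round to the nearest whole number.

3261 kgf·cm

Overall ratio R = 1.2903 × 0.33824 × 0.76923 × 1.7647 = 0.59244.
Input torque = output torque / R = 1931.7 / 0.59244 = 3260.6 kgf·cm.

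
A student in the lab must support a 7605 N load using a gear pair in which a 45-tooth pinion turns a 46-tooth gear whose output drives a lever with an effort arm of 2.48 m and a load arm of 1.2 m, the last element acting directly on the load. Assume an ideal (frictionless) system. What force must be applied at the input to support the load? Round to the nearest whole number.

3600 N

Gear pair MA = 46/45 = 1.0222.
Lever MA = effort arm / load arm = 2.48/1.2 = 2.0667.
Combined ideal MA = 1.0222 × 2.0667 = 2.1126.
Effort = load / MA = 7605 / 2.1126 = 3599.8 N.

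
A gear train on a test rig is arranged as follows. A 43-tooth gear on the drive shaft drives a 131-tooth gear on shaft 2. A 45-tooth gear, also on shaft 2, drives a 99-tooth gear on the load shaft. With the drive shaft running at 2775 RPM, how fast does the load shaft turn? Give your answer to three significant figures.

gear mesh 131/43 = 3.0465 → 2775/3.0465 = 910.88 RPM
gear mesh 99/45 = 2.2 → 910.88/2.2 = 414.04 RPM

414 RPM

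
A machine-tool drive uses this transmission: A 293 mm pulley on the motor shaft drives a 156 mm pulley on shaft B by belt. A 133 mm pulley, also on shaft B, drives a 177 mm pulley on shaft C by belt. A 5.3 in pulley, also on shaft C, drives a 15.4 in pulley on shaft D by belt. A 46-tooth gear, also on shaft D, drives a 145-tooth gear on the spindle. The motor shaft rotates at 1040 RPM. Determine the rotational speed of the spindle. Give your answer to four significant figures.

Belt: ratio = 156/293 = 0.53242, so shaft B turns at 1040 / 0.53242 = 1953.3 RPM.
Belt: ratio = 177/133 = 1.3308, so shaft C turns at 1953.3 / 1.3308 = 1467.8 RPM.
Belt: ratio = 15.4/5.3 = 2.9057, so shaft D turns at 1467.8 / 2.9057 = 505.14 RPM.
Gear mesh: ratio = 145/46 = 3.1522, so the spindle turns at 505.14 / 3.1522 = 160.25 RPM.

160.3 RPM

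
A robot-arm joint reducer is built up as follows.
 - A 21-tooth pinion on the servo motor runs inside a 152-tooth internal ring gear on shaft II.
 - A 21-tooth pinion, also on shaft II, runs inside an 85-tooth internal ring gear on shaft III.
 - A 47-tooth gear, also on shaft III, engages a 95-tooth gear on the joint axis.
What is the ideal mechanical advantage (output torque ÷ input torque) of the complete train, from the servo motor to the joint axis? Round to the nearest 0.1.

Each stage contributes driven/driver: internal gear 152/21 = 7.2381, internal gear 85/21 = 4.0476, gear mesh 95/47 = 2.0213.
Overall: 7.2381 × 4.0476 × 2.0213 = 59.217.

59.2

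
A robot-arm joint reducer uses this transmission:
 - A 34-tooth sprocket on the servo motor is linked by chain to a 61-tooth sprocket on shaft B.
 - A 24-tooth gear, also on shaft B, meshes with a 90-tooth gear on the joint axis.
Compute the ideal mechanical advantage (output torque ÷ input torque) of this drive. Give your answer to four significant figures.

6.728

Each stage contributes driven/driver: chain 61/34 = 1.7941, gear mesh 90/24 = 3.75.
Overall: 1.7941 × 3.75 = 6.7279.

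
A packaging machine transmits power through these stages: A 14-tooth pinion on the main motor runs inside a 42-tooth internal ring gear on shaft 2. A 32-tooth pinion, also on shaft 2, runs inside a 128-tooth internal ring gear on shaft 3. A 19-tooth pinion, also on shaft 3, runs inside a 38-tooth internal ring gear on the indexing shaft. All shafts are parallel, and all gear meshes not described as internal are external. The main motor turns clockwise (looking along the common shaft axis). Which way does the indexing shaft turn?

clockwise

the main motor → shaft 2: internal mesh, same direction → CW.
shaft 2 → shaft 3: internal mesh, same direction → CW.
shaft 3 → the indexing shaft: internal mesh, same direction → CW.
0 reversals in total — an even number — so the indexing shaft turns the same way as the main motor.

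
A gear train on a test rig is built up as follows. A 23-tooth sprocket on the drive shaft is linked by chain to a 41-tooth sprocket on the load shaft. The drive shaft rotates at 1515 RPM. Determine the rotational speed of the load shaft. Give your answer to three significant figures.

850 RPM

Chain: ratio = 41/23 = 1.7826, so the load shaft turns at 1515 / 1.7826 = 849.88 RPM.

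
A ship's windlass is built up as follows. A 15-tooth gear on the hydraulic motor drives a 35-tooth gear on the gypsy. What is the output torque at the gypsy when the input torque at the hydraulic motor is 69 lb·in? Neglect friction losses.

Gear mesh: ratio = 35/15 = 2.3333; torque at the gypsy = 69 × 2.3333 = 161 lb·in.

161 lb·in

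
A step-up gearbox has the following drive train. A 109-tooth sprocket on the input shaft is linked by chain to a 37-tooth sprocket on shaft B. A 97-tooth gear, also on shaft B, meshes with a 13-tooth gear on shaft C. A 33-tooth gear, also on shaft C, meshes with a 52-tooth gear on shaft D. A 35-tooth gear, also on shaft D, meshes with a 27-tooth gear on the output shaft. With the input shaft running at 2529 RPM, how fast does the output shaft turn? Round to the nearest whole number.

45732 RPM

chain 37/109 = 0.33945 → 2529/0.33945 = 7450.3 RPM
gear mesh 13/97 = 0.13402 → 7450.3/0.13402 = 55591 RPM
gear mesh 52/33 = 1.5758 → 55591/1.5758 = 35279 RPM
gear mesh 27/35 = 0.77143 → 35279/0.77143 = 45732 RPM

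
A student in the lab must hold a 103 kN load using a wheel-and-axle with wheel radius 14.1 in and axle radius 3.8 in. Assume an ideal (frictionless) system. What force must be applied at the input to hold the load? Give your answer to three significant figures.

27.8 kN

Wheel-and-axle MA = R/r = 14.1/3.8 = 3.7105.
Effort = load / MA = 103 / 3.7105 = 27.759 kN.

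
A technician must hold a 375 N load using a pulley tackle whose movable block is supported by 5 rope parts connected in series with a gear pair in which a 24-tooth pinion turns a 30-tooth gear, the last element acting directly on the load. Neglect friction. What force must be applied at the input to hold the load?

Block-and-tackle MA = number of supporting rope parts = 5.
Gear pair MA = 30/24 = 1.25.
Combined ideal MA = 5 × 1.25 = 6.25.
Effort = load / MA = 375 / 6.25 = 60 N.

60 N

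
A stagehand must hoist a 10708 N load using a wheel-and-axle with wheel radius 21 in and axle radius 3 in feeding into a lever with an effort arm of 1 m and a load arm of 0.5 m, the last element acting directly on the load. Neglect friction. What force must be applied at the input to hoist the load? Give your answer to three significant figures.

Wheel-and-axle MA = R/r = 21/3 = 7.
Lever MA = effort arm / load arm = 1/0.5 = 2.
Combined ideal MA = 7 × 2 = 14.
Effort = load / MA = 10708 / 14 = 764.86 N.

765 N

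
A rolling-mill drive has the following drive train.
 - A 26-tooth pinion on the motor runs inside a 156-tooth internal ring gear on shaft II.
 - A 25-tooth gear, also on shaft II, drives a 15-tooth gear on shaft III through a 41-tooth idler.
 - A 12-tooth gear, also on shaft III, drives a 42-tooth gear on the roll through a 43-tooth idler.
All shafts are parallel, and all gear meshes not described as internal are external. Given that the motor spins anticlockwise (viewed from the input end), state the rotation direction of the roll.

the motor → shaft II: internal mesh, same direction → CCW.
shaft II → shaft III: driver → idler → driven is 2 external meshes, 2 reversals → CCW.
shaft III → the roll: driver → idler → driven is 2 external meshes, 2 reversals → CCW.
4 reversals in total — an even number — so the roll turns the same way as the motor.

anticlockwise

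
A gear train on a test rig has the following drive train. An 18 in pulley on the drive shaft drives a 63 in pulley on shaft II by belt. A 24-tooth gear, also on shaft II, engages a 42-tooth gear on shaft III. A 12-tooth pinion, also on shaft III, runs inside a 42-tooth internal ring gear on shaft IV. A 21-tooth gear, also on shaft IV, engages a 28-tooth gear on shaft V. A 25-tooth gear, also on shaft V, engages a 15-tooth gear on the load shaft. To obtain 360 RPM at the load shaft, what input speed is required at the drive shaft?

6174 RPM

Overall ratio R = 3.5 × 1.75 × 3.5 × 1.3333 × 0.6 = 17.15.
Required input speed = output speed × R = 360 × 17.15 = 6174 RPM.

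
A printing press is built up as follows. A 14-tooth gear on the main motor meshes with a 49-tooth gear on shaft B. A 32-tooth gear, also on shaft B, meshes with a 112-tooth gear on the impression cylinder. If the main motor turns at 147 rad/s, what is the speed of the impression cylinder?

gear mesh 49/14 = 3.5 → 147/3.5 = 42 rad/s
gear mesh 112/32 = 3.5 → 42/3.5 = 12 rad/s

12 rad/s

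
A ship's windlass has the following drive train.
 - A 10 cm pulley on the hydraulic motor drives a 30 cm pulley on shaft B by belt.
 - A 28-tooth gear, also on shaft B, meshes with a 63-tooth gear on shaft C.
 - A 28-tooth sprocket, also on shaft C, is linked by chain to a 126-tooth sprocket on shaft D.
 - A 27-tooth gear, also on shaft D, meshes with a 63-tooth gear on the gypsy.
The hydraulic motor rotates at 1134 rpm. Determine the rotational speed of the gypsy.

the hydraulic motor → shaft B (belt, 30/10): 1134 ÷ 3 = 378 rpm
shaft B → shaft C (gear mesh, 63/28): 378 ÷ 2.25 = 168 rpm
shaft C → shaft D (chain, 126/28): 168 ÷ 4.5 = 37.333 rpm
shaft D → the gypsy (gear mesh, 63/27): 37.333 ÷ 2.3333 = 16 rpm

16 rpm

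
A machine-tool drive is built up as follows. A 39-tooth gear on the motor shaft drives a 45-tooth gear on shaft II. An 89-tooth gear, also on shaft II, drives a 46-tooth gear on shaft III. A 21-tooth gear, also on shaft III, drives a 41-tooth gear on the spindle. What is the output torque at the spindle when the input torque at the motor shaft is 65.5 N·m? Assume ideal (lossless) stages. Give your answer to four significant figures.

76.26 N·m

Gear mesh: ratio = 45/39 = 1.1538; torque at shaft II = 65.5 × 1.1538 = 75.577 N·m.
Gear mesh: ratio = 46/89 = 0.51685; torque at shaft III = 75.577 × 0.51685 = 39.062 N·m.
Gear mesh: ratio = 41/21 = 1.9524; torque at the spindle = 39.062 × 1.9524 = 76.264 N·m.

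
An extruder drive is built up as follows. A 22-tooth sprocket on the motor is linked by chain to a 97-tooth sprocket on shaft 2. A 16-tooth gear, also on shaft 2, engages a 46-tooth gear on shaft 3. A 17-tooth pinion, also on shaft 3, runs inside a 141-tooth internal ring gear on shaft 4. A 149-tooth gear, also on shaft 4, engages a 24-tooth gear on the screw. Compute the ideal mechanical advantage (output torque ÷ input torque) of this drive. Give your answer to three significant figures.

Each stage contributes driven/driver: chain 97/22 = 4.4091, gear mesh 46/16 = 2.875, internal gear 141/17 = 8.2941, gear mesh 24/149 = 0.16107.
Overall: 4.4091 × 2.875 × 8.2941 × 0.16107 = 16.935.

16.9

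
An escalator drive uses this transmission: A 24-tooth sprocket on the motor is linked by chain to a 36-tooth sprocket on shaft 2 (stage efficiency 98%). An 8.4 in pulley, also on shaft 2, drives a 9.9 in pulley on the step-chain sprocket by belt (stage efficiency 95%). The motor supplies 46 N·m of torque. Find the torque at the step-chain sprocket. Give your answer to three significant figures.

75.7 N·m

After the chain (36/24): 46 × 1.5 × 0.98 = 67.62 N·m
After the belt (9.9/8.4): 67.62 × 1.1786 × 0.95 = 75.71 N·m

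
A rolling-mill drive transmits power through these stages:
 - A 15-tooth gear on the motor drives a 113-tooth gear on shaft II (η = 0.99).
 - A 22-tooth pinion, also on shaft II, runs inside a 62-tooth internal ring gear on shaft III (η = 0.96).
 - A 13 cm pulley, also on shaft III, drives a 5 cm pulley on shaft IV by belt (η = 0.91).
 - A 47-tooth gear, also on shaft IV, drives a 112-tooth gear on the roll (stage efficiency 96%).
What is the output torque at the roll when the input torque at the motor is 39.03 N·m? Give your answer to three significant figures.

631 N·m

Gear mesh: ratio = 113/15 = 7.5333; torque at shaft II = 39.03 × 7.5333 × 0.99 = 291.09 N·m.
Internal gear: ratio = 62/22 = 2.8182; torque at shaft III = 291.09 × 2.8182 × 0.96 = 787.52 N·m.
Belt: ratio = 5/13 = 0.38462; torque at shaft IV = 787.52 × 0.38462 × 0.91 = 275.63 N·m.
Gear mesh: ratio = 112/47 = 2.383; torque at the roll = 275.63 × 2.383 × 0.96 = 630.55 N·m.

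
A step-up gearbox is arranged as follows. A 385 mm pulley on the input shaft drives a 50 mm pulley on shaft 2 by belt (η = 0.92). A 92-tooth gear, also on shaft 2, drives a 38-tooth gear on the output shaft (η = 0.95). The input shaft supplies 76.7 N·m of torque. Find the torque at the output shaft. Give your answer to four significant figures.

Belt: ratio = 50/385 = 0.12987; torque at shaft 2 = 76.7 × 0.12987 × 0.92 = 9.1642 N·m.
Gear mesh: ratio = 38/92 = 0.41304; torque at the output shaft = 9.1642 × 0.41304 × 0.95 = 3.5959 N·m.

3.596 N·m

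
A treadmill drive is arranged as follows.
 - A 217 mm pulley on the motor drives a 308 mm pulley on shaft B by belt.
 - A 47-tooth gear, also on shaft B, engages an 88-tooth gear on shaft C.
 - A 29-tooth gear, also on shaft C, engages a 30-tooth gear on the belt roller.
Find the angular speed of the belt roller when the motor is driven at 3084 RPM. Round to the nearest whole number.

Belt: ratio = 308/217 = 1.4194, so shaft B turns at 3084 / 1.4194 = 2172.8 RPM.
Gear mesh: ratio = 88/47 = 1.8723, so shaft C turns at 2172.8 / 1.8723 = 1160.5 RPM.
Gear mesh: ratio = 30/29 = 1.0345, so the belt roller turns at 1160.5 / 1.0345 = 1121.8 RPM.

1122 RPM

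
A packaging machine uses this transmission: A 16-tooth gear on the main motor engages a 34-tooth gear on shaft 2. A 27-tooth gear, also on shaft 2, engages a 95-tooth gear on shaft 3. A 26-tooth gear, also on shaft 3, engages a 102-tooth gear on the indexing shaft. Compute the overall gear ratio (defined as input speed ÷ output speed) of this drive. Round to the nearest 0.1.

29.3

Each stage contributes driven/driver: gear mesh 34/16 = 2.125, gear mesh 95/27 = 3.5185, gear mesh 102/26 = 3.9231.
Overall: 2.125 × 3.5185 × 3.9231 = 29.332.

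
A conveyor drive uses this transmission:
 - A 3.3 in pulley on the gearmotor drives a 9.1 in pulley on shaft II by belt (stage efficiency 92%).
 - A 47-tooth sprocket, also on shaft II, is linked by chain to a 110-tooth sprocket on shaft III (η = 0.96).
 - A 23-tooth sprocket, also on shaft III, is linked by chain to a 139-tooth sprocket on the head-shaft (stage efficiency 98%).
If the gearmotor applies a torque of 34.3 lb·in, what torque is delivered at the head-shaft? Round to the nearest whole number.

After the belt (9.1/3.3): 34.3 × 2.7576 × 0.92 = 87.018 lb·in
After the chain (110/47): 87.018 × 2.3404 × 0.96 = 195.51 lb·in
After the chain (139/23): 195.51 × 6.0435 × 0.98 = 1157.9 lb·in

1158 lb·in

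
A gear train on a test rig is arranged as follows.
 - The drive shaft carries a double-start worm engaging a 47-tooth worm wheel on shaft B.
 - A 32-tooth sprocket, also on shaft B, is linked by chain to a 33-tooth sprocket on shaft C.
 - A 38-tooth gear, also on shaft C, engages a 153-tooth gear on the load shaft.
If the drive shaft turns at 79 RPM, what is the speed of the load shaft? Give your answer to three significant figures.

Worm: ratio = 47/2 = 23.5, so shaft B turns at 79 / 23.5 = 3.3617 RPM.
Chain: ratio = 33/32 = 1.0312, so shaft C turns at 3.3617 / 1.0312 = 3.2598 RPM.
Gear mesh: ratio = 153/38 = 4.0263, so the load shaft turns at 3.2598 / 4.0263 = 0.80963 RPM.

0.810 RPM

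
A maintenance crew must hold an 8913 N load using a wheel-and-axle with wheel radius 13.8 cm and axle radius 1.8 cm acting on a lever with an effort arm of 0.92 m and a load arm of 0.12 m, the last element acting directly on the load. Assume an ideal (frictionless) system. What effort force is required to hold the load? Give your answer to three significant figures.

152 N

Wheel-and-axle MA = R/r = 13.8/1.8 = 7.6667.
Lever MA = effort arm / load arm = 0.92/0.12 = 7.6667.
Combined ideal MA = 7.6667 × 7.6667 = 58.778.
Effort = load / MA = 8913 / 58.778 = 151.64 N.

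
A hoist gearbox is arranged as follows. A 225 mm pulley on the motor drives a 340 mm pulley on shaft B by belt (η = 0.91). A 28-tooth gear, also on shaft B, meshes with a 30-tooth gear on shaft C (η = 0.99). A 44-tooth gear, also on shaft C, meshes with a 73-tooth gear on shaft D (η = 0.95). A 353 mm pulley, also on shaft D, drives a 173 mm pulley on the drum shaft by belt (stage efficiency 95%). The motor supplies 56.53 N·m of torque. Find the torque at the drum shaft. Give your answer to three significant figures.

Belt: ratio = 340/225 = 1.5111; torque at shaft B = 56.53 × 1.5111 × 0.91 = 77.735 N·m.
Gear mesh: ratio = 30/28 = 1.0714; torque at shaft C = 77.735 × 1.0714 × 0.99 = 82.455 N·m.
Gear mesh: ratio = 73/44 = 1.6591; torque at shaft D = 82.455 × 1.6591 × 0.95 = 129.96 N·m.
Belt: ratio = 173/353 = 0.49008; torque at the drum shaft = 129.96 × 0.49008 × 0.95 = 60.507 N·m.

60.5 N·m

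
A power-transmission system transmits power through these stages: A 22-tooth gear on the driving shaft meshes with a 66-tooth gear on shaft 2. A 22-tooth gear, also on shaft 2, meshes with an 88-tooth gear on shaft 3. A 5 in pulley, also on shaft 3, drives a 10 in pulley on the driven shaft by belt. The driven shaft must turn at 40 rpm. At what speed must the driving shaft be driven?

960 rpm

Overall ratio R = 3 × 4 × 2 = 24.
Required input speed = output speed × R = 40 × 24 = 960 rpm.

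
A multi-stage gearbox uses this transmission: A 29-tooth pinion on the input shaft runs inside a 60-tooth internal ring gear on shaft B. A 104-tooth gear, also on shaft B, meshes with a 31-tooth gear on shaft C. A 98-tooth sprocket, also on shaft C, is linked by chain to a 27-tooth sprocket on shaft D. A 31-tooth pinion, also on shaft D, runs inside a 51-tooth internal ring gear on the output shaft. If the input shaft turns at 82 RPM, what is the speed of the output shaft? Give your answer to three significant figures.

293 RPM

internal gear 60/29 = 2.069 → 82/2.069 = 39.633 RPM
gear mesh 31/104 = 0.29808 → 39.633/0.29808 = 132.96 RPM
chain 27/98 = 0.27551 → 132.96/0.27551 = 482.61 RPM
internal gear 51/31 = 1.6452 → 482.61/1.6452 = 293.35 RPM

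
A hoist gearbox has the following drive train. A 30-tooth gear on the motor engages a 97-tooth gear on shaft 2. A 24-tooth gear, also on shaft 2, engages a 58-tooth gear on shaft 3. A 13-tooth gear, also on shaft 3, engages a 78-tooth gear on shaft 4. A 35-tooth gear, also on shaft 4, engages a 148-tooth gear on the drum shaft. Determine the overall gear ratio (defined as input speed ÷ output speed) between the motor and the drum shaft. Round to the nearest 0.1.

Each stage contributes driven/driver: gear mesh 97/30 = 3.2333, gear mesh 58/24 = 2.4167, gear mesh 78/13 = 6, gear mesh 148/35 = 4.2286.
Overall: 3.2333 × 2.4167 × 6 × 4.2286 = 198.25.

198.2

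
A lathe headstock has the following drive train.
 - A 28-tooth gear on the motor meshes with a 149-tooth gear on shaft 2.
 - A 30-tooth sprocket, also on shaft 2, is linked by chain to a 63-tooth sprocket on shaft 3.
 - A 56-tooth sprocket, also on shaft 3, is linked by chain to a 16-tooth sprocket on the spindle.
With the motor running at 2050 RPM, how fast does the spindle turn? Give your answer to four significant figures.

642.1 RPM

gear mesh 149/28 = 5.3214 → 2050/5.3214 = 385.23 RPM
chain 63/30 = 2.1 → 385.23/2.1 = 183.45 RPM
chain 16/56 = 0.28571 → 183.45/0.28571 = 642.06 RPM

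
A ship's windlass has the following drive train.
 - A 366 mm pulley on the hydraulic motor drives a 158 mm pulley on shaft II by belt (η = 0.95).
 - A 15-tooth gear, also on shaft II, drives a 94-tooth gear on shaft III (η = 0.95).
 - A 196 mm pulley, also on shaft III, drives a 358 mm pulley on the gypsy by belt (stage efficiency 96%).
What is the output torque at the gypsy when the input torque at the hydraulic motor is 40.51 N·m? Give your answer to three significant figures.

173 N·m

After the belt (158/366): 40.51 × 0.43169 × 0.95 = 16.614 N·m
After the gear mesh (94/15): 16.614 × 6.2667 × 0.95 = 98.906 N·m
After the belt (358/196): 98.906 × 1.8265 × 0.96 = 173.43 N·m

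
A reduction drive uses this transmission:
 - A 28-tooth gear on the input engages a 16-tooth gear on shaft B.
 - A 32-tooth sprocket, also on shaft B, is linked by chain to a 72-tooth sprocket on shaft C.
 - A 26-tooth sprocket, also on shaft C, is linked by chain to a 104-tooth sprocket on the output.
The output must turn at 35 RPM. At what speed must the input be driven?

Overall ratio R = 0.57143 × 2.25 × 4 = 5.1429.
Required input speed = output speed × R = 35 × 5.1429 = 180 RPM.

180 RPM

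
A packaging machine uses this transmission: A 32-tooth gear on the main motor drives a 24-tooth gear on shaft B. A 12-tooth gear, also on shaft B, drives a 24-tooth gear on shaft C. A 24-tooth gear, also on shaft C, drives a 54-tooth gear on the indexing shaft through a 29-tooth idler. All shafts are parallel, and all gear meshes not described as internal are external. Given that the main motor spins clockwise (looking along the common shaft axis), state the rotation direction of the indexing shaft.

clockwise

the main motor → shaft B: external mesh, 1 reversal → CCW.
shaft B → shaft C: external mesh, 1 reversal → CW.
shaft C → the indexing shaft: driver → idler → driven is 2 external meshes, 2 reversals → CW.
4 reversals in total — an even number — so the indexing shaft turns the same way as the main motor.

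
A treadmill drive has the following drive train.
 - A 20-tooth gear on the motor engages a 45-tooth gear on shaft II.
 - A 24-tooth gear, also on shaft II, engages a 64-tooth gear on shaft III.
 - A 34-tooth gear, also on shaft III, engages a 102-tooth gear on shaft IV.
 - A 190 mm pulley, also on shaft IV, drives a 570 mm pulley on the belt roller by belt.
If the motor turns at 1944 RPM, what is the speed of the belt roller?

36 RPM

gear mesh 45/20 = 2.25 → 1944/2.25 = 864 RPM
gear mesh 64/24 = 2.6667 → 864/2.6667 = 324 RPM
gear mesh 102/34 = 3 → 324/3 = 108 RPM
belt 570/190 = 3 → 108/3 = 36 RPM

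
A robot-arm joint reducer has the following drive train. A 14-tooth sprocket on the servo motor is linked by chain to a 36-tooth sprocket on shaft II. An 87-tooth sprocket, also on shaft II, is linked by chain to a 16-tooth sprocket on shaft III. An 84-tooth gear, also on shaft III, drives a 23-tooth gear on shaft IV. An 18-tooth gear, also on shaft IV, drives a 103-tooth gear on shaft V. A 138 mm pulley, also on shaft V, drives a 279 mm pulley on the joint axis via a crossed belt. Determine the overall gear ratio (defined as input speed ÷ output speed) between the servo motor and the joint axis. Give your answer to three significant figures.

Each stage contributes driven/driver: chain 36/14 = 2.5714, chain 16/87 = 0.18391, gear mesh 23/84 = 0.27381, gear mesh 103/18 = 5.7222, belt 279/138 = 2.0217.
Overall: 2.5714 × 0.18391 × 0.27381 × 5.7222 × 2.0217 = 1.498.

1.50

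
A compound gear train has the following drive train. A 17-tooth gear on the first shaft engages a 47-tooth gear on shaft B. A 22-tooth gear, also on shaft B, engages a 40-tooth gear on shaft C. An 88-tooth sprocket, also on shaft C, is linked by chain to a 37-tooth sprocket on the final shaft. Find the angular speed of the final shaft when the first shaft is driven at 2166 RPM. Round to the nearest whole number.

gear mesh 47/17 = 2.7647 → 2166/2.7647 = 783.45 RPM
gear mesh 40/22 = 1.8182 → 783.45/1.8182 = 430.9 RPM
chain 37/88 = 0.42045 → 430.9/0.42045 = 1024.8 RPM

1025 RPM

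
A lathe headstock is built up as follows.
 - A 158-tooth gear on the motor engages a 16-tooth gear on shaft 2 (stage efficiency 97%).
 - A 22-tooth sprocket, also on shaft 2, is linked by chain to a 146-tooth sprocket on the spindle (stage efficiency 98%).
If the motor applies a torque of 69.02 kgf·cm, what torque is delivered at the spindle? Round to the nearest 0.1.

44.1 kgf·cm

Gear mesh: ratio = 16/158 = 0.10127; torque at shaft 2 = 69.02 × 0.10127 × 0.97 = 6.7797 kgf·cm.
Chain: ratio = 146/22 = 6.6364; torque at the spindle = 6.7797 × 6.6364 × 0.98 = 44.093 kgf·cm.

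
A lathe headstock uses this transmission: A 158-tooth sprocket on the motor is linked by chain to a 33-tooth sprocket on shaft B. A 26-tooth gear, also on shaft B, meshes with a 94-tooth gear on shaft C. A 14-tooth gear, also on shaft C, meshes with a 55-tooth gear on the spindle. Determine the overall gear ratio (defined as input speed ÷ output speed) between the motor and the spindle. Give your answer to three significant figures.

2.97

Each stage contributes driven/driver: chain 33/158 = 0.20886, gear mesh 94/26 = 3.6154, gear mesh 55/14 = 3.9286.
Overall: 0.20886 × 3.6154 × 3.9286 = 2.9665.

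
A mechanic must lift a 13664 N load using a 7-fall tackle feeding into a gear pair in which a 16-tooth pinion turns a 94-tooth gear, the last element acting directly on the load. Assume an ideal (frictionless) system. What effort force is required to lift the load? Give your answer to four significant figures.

Block-and-tackle MA = number of supporting rope parts = 7.
Gear pair MA = 94/16 = 5.875.
Combined ideal MA = 7 × 5.875 = 41.125.
Effort = load / MA = 13664 / 41.125 = 332.26 N.

332.3 N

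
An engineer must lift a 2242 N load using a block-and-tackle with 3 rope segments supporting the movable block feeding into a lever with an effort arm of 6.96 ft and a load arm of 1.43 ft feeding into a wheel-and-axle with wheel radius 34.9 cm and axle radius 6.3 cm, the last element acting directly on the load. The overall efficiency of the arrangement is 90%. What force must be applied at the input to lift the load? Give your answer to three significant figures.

30.8 N

Block-and-tackle MA = number of supporting rope parts = 3.
Lever MA = effort arm / load arm = 6.96/1.43 = 4.8671.
Wheel-and-axle MA = R/r = 34.9/6.3 = 5.5397.
Combined ideal MA = 3 × 4.8671 × 5.5397 = 80.887.
Actual MA = 80.887 × 0.90 = 72.798.
Effort = load / actual MA = 2242 / 72.798 = 30.797 N.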